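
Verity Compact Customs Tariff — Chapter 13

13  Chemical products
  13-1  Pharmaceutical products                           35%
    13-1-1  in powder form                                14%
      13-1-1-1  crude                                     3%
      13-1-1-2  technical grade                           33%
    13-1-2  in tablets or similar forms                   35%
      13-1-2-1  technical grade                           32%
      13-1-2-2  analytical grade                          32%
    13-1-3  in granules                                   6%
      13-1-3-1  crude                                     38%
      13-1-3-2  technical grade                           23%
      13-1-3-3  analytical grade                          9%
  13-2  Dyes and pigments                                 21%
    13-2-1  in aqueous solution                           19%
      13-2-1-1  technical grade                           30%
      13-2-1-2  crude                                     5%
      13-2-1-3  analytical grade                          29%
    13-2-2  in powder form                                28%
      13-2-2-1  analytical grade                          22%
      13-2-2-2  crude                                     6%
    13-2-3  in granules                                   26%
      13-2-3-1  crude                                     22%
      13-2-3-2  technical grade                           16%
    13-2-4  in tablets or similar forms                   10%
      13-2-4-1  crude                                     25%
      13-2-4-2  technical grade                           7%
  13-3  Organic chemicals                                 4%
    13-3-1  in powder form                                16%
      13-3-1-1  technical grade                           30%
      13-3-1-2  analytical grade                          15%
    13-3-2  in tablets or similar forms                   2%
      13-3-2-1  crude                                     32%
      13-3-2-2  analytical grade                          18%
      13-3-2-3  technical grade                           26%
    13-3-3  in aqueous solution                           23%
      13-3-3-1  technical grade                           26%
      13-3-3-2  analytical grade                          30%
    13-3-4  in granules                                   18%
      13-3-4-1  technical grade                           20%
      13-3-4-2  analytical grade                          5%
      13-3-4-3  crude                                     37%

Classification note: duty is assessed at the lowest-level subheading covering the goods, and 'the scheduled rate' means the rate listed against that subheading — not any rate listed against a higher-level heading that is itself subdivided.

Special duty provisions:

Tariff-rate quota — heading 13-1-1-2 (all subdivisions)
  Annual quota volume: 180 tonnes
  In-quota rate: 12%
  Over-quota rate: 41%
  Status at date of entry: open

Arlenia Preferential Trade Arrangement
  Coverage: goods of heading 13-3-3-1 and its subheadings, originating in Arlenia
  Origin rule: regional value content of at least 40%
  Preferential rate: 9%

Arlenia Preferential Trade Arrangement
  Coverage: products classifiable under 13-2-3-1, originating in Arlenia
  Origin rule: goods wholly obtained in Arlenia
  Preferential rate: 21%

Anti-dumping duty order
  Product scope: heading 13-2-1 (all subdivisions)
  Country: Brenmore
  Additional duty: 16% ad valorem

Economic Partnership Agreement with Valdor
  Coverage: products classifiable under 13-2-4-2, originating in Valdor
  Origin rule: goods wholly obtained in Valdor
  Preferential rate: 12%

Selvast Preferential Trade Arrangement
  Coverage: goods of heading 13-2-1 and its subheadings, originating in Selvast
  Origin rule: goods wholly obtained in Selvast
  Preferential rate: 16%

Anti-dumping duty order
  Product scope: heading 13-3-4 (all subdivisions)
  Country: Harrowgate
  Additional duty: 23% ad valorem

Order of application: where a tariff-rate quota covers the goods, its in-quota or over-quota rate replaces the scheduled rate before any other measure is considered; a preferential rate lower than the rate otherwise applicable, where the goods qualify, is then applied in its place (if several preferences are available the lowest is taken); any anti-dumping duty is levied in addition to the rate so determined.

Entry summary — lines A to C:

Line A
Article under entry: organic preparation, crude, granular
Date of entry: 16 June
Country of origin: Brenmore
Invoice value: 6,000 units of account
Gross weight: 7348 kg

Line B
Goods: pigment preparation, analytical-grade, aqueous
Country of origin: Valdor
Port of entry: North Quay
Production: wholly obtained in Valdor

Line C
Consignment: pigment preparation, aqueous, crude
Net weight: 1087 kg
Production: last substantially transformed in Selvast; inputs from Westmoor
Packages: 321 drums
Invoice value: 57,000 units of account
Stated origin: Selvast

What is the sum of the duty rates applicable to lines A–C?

Line A: organic → 13-3; granular → 13-3-4; crude → 13-3-4-3. Scheduled 37%. No special measure applies. → 37%.
Line B: pigment → 13-2; aqueous → 13-2-1; analytical-grade → 13-2-1-3. Scheduled 29%. Valdor agreement on 13-2-4-2: 13-2-1-3 not covered. → 29%.
Line C: pigment → 13-2; aqueous → 13-2-1; crude → 13-2-1-2. Scheduled 5%. Selvast agreement on 13-2-1: not wholly obtained. → 5%.
Sum: 37% + 29% + 5% = 71%.

71%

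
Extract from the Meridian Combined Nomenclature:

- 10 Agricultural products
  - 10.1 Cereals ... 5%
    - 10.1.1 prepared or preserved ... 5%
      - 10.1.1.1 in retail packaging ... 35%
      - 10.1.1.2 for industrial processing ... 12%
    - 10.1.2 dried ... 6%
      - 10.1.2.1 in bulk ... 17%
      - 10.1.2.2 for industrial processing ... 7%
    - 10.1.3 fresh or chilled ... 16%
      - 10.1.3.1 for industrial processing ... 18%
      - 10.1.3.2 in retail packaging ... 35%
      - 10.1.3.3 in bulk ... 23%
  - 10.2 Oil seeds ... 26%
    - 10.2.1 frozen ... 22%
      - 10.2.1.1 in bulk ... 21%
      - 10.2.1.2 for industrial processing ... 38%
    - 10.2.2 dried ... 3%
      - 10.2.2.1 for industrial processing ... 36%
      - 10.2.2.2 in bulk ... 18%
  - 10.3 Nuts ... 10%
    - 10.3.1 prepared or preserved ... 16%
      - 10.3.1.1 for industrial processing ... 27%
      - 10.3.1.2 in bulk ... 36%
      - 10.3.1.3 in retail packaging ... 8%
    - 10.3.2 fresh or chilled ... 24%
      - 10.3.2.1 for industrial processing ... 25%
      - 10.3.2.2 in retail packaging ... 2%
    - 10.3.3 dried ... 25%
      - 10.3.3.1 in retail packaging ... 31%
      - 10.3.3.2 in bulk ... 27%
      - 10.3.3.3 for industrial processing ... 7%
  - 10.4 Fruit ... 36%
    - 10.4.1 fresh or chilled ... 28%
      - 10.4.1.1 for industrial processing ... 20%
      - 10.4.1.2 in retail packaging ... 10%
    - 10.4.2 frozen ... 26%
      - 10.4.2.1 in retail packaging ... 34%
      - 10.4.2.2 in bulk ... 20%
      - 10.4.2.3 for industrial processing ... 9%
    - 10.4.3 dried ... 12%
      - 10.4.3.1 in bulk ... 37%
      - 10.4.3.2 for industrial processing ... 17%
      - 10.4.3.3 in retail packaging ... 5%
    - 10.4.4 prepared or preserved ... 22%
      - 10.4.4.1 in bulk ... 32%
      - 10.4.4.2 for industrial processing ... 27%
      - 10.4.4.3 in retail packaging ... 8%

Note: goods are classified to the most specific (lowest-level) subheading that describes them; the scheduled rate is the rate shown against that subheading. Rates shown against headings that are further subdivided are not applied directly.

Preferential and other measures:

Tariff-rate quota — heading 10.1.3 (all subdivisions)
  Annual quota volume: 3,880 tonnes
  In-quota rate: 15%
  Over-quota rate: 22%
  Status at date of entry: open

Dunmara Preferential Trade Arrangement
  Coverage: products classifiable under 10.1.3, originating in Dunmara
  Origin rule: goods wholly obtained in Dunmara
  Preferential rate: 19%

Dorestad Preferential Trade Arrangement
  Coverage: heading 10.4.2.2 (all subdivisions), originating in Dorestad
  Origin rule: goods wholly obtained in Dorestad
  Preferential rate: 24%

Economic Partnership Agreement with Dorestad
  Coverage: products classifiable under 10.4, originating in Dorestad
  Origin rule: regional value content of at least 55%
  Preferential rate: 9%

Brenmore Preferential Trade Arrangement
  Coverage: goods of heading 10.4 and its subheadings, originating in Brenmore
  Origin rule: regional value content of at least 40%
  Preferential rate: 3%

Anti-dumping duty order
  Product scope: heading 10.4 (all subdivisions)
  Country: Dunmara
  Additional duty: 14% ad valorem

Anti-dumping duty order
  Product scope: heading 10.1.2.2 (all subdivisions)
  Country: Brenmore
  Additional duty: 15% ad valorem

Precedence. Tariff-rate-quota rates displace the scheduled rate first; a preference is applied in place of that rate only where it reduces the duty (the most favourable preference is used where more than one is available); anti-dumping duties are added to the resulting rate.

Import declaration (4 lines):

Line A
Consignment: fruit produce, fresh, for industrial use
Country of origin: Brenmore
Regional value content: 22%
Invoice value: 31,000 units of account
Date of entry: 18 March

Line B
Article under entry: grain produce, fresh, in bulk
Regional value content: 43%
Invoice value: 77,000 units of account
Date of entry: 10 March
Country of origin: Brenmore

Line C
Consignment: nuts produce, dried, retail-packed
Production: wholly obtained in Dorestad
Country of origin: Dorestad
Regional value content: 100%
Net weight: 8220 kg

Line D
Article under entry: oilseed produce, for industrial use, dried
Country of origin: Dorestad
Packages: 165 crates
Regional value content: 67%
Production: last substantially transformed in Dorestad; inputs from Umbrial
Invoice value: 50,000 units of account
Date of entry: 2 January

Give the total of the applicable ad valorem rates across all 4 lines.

Line A: fruit → 10.4; fresh → 10.4.1; for industrial use → 10.4.1.1. Scheduled 20%. Brenmore agreement on 10.4: RVC < 40%. → 20%.
Line B: grain → 10.1; fresh → 10.1.3; in bulk → 10.1.3.3. Scheduled 23%. quota on 10.1.3 open → in-quota 15%; Brenmore agreement on 10.4: 10.1.3.3 not covered. → 15%.
Line C: nuts → 10.3; dried → 10.3.3; retail-packed → 10.3.3.1. Scheduled 31%. Dorestad agreement on 10.4.2.2: 10.3.3.1 not covered; Dorestad agreement on 10.4: 10.3.3.1 not covered. → 31%.
Line D: oilseed → 10.2; dried → 10.2.2; for industrial use → 10.2.2.1. Scheduled 36%. Dorestad agreement on 10.4.2.2: 10.2.2.1 not covered; Dorestad agreement on 10.4: 10.2.2.1 not covered. → 36%.
Sum: 20% + 15% + 31% + 36% = 102%.

102%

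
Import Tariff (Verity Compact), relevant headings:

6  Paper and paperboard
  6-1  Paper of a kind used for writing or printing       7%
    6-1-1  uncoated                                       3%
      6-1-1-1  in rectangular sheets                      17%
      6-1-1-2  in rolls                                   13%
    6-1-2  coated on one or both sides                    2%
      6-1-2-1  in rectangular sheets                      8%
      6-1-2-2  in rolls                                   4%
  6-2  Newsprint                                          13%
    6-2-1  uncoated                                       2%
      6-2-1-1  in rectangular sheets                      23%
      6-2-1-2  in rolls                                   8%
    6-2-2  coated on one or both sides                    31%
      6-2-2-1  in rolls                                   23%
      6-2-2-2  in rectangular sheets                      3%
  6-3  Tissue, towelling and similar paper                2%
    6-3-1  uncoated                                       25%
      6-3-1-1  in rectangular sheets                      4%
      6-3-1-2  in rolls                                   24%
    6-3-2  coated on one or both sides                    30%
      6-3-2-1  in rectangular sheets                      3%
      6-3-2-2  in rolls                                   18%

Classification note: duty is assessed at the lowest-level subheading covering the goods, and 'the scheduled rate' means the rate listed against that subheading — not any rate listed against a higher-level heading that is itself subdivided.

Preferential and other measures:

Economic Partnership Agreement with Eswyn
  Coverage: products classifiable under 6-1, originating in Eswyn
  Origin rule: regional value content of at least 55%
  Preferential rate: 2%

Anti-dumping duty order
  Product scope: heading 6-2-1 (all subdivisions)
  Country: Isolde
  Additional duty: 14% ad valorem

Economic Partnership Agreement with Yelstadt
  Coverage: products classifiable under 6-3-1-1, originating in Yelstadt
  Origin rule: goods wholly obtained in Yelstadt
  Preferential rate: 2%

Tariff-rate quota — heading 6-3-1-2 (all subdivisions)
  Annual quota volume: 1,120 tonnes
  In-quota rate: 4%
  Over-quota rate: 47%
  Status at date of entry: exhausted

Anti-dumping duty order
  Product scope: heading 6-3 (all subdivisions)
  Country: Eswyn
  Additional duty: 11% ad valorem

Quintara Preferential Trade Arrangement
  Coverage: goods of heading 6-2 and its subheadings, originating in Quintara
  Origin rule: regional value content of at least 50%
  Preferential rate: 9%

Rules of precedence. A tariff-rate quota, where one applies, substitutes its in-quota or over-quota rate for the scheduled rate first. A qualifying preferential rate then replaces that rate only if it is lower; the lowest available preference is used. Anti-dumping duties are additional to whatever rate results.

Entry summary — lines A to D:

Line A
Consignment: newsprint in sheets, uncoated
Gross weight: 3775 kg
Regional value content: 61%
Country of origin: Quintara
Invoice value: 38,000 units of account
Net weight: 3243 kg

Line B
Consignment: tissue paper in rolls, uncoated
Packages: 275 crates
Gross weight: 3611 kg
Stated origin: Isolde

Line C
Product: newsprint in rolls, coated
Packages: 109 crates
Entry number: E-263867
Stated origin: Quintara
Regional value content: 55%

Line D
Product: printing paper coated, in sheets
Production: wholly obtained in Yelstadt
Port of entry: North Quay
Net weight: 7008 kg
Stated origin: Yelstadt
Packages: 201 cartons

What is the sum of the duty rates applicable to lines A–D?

73%

Line A: newsprint → 6-2; uncoated → 6-2-1; in sheets → 6-2-1-1. Scheduled 23%. Quintara agreement on 6-2: RVC ≥ 50% → 9% available; preferential 9%. → 9%.
Line B: tissue paper → 6-3; uncoated → 6-3-1; in rolls → 6-3-1-2. Scheduled 24%. quota on 6-3-1-2 exhausted → over-quota 47%. → 47%.
Line C: newsprint → 6-2; coated → 6-2-2; in rolls → 6-2-2-1. Scheduled 23%. Quintara agreement on 6-2: RVC ≥ 50% → 9% available; preferential 9%. → 9%.
Line D: printing paper → 6-1; coated → 6-1-2; in sheets → 6-1-2-1. Scheduled 8%. Yelstadt agreement on 6-3-1-1: 6-1-2-1 not covered. → 8%.
Sum: 9% + 47% + 9% + 8% = 73%.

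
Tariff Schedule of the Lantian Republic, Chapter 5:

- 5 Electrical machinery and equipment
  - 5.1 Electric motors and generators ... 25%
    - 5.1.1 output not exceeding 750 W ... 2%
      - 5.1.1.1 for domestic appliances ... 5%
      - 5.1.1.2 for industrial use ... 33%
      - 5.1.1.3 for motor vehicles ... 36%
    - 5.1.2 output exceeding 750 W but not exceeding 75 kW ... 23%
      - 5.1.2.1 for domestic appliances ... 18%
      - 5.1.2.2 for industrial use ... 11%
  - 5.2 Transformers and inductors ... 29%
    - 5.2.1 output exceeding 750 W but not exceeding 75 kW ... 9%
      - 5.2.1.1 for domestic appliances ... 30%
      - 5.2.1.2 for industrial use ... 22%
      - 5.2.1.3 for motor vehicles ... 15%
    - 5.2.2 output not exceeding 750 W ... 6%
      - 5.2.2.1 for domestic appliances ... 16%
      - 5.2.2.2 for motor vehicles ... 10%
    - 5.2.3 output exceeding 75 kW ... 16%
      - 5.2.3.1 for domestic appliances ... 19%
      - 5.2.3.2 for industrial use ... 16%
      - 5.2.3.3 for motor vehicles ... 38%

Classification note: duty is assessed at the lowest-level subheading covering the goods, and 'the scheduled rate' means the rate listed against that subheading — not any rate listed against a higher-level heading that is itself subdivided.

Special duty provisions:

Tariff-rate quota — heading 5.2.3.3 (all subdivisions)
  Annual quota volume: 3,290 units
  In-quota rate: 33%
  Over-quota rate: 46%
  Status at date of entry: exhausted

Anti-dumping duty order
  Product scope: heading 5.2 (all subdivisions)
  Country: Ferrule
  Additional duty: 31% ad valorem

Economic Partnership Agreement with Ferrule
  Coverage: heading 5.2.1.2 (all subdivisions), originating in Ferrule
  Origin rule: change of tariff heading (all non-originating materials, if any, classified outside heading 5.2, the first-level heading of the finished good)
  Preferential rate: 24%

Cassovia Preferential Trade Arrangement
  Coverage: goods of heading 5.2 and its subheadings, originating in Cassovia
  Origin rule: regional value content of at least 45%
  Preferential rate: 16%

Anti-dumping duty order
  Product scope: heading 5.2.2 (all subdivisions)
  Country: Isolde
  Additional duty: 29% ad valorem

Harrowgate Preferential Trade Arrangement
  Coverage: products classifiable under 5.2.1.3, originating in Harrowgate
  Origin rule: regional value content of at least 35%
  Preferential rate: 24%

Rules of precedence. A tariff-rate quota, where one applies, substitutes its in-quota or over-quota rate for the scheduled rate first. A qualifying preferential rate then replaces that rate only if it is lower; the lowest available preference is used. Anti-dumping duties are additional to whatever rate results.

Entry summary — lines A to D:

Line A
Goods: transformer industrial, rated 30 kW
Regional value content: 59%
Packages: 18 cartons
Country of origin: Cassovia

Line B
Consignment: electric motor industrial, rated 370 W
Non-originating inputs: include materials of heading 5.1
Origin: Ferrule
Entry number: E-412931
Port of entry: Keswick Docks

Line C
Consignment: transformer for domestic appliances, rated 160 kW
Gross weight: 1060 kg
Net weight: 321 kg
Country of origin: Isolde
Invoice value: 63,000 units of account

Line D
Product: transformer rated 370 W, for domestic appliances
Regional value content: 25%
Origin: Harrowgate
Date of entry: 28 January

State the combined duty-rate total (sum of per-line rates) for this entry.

Line A: transformer → 5.2; rated 30 kW → 5.2.1; industrial → 5.2.1.2. Scheduled 22%. Cassovia agreement on 5.2: RVC ≥ 45% → 16% available; preferential 16%. → 16%.
Line B: electric motor → 5.1; rated 370 W → 5.1.1; industrial → 5.1.1.2. Scheduled 33%. Ferrule agreement on 5.2.1.2: 5.1.1.2 not covered. → 33%.
Line C: transformer → 5.2; rated 160 kW → 5.2.3; for domestic appliances → 5.2.3.1. Scheduled 19%. No special measure applies. → 19%.
Line D: transformer → 5.2; rated 370 W → 5.2.2; for domestic appliances → 5.2.2.1. Scheduled 16%. Harrowgate agreement on 5.2.1.3: 5.2.2.1 not covered. → 16%.
Sum: 16% + 33% + 19% + 16% = 84%.

84%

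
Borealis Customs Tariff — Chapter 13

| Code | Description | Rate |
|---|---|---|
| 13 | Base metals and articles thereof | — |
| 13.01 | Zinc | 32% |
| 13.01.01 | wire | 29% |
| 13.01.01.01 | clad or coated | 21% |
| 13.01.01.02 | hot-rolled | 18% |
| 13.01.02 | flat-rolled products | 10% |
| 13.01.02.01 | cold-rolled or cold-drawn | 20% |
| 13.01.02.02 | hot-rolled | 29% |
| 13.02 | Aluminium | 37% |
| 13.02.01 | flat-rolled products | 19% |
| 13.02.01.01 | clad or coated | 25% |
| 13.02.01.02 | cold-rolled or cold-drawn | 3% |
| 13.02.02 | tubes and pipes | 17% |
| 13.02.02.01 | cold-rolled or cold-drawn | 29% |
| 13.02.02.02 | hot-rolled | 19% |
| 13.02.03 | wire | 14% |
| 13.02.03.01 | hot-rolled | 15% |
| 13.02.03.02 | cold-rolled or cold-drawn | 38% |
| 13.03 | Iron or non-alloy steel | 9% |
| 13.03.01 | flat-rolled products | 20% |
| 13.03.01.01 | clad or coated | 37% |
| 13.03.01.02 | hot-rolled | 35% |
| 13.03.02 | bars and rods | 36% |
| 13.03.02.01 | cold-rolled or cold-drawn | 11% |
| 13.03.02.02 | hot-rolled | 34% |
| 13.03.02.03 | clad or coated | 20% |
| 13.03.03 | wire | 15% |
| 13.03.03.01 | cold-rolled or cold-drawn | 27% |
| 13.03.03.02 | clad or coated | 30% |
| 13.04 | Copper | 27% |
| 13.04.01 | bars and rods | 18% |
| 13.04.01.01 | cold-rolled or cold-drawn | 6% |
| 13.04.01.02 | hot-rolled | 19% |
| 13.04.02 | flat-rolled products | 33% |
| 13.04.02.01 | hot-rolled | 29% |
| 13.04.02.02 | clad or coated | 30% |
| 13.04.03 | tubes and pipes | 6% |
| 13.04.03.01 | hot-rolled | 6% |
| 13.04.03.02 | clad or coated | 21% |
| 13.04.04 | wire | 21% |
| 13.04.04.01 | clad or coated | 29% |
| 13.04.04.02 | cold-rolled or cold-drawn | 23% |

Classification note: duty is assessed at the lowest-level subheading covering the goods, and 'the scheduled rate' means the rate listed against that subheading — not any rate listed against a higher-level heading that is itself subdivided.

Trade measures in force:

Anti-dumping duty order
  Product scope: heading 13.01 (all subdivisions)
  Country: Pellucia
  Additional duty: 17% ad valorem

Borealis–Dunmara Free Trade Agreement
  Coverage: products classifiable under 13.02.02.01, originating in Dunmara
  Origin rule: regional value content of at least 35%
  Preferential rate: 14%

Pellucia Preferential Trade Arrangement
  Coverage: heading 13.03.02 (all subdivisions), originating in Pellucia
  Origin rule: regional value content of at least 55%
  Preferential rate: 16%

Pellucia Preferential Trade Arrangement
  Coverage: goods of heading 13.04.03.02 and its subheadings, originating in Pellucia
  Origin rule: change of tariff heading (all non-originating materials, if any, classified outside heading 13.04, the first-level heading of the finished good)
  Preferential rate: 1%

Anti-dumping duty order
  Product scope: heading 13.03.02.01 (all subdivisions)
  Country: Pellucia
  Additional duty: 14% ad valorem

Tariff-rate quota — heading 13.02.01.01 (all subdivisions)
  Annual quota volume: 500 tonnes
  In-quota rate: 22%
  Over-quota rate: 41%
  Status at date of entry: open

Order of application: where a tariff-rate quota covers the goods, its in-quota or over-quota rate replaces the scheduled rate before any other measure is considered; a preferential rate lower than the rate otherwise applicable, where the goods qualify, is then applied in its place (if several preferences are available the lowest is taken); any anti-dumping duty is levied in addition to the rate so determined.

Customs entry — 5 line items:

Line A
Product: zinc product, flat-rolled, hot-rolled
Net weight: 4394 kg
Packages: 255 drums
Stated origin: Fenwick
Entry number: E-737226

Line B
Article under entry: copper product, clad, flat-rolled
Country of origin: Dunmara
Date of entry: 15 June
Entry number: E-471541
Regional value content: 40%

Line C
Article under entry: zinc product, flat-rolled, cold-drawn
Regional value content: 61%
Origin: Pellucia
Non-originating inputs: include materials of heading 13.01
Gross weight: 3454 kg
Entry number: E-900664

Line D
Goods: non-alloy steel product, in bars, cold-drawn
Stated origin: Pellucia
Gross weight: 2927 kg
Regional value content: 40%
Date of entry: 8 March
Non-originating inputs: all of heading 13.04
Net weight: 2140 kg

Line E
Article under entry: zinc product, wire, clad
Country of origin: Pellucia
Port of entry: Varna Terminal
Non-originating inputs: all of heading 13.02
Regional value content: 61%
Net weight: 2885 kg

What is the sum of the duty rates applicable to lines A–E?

Line A: zinc → 13.01; flat-rolled → 13.01.02; hot-rolled → 13.01.02.02. Scheduled 29%. No special measure applies. → 29%.
Line B: copper → 13.04; flat-rolled → 13.04.02; clad → 13.04.02.02. Scheduled 30%. Dunmara agreement on 13.02.02.01: 13.04.02.02 not covered. → 30%.
Line C: zinc → 13.01; flat-rolled → 13.01.02; cold-drawn → 13.01.02.01. Scheduled 20%. Pellucia agreement on 13.03.02: 13.01.02.01 not covered; Pellucia agreement on 13.04.03.02: 13.01.02.01 not covered; anti-dumping (Pellucia, 13.01): +17%; total 20% + 17% = 37%. → 37%.
Line D: non-alloy steel → 13.03; in bars → 13.03.02; cold-drawn → 13.03.02.01. Scheduled 11%. Pellucia agreement on 13.03.02: RVC < 55%; Pellucia agreement on 13.04.03.02: 13.03.02.01 not covered; anti-dumping (Pellucia, 13.03.02.01): +14%; total 11% + 14% = 25%. → 25%.
Line E: zinc → 13.01; wire → 13.01.01; clad → 13.01.01.01. Scheduled 21%. Pellucia agreement on 13.03.02: 13.01.01.01 not covered; Pellucia agreement on 13.04.03.02: 13.01.01.01 not covered; anti-dumping (Pellucia, 13.01): +17%; total 21% + 17% = 38%. → 38%.
Sum: 29% + 30% + 37% + 25% + 38% = 159%.

159%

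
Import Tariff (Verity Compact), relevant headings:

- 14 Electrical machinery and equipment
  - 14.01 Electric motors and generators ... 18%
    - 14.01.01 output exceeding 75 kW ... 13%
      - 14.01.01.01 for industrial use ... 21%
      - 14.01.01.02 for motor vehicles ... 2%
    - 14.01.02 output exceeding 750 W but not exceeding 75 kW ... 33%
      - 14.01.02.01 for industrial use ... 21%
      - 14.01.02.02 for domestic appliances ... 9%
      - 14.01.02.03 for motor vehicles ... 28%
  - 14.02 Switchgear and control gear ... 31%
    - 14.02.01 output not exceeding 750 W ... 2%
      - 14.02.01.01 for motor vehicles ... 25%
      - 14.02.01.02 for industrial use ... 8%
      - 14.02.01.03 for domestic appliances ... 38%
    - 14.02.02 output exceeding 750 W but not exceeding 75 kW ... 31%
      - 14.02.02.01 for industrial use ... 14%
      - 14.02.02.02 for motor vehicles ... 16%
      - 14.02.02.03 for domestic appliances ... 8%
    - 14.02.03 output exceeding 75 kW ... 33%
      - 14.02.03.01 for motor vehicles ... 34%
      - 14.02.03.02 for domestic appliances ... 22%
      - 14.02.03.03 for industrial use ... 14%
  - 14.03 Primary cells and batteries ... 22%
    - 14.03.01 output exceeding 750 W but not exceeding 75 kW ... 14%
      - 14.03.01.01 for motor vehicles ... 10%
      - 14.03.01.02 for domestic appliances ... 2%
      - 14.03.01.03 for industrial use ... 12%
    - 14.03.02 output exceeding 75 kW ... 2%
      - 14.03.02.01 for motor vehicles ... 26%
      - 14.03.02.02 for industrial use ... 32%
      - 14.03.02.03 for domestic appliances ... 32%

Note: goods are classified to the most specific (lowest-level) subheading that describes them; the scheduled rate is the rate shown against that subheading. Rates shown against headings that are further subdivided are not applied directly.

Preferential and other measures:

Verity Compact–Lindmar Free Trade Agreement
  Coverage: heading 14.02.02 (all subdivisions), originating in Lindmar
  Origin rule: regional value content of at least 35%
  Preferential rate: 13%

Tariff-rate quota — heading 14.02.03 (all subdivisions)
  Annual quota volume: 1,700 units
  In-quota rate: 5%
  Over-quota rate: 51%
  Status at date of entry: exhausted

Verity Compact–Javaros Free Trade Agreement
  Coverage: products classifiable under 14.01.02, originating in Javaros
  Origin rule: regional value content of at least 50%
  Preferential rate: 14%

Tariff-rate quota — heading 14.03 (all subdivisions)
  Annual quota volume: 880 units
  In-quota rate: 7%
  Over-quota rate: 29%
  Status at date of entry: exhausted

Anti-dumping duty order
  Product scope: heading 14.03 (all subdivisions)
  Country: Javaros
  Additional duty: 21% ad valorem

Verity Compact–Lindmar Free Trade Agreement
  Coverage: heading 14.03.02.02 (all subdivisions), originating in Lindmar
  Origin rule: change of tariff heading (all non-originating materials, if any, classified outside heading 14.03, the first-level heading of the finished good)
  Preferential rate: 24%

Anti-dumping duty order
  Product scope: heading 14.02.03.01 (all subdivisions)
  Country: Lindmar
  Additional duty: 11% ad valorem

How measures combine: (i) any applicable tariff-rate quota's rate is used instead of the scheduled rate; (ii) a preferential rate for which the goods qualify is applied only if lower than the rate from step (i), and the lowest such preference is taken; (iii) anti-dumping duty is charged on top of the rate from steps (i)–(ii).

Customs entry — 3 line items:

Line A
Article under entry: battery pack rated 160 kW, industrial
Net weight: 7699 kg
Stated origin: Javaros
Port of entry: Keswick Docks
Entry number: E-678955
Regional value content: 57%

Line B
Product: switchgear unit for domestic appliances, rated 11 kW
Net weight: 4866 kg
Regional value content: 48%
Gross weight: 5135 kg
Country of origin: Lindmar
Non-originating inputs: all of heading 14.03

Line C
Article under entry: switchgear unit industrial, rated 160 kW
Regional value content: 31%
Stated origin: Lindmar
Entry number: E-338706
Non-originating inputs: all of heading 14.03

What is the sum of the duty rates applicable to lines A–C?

Line A: battery pack → 14.03; rated 160 kW → 14.03.02; industrial → 14.03.02.02. Scheduled 32%. quota on 14.03 exhausted → over-quota 29%; Javaros agreement on 14.01.02: 14.03.02.02 not covered; anti-dumping (Javaros, 14.03): +21%; total 29% + 21% = 50%. → 50%.
Line B: switchgear unit → 14.02; rated 11 kW → 14.02.02; for domestic appliances → 14.02.02.03. Scheduled 8%. Lindmar agreement on 14.02.02: RVC ≥ 35% → 13% available; Lindmar agreement on 14.03.02.02: 14.02.02.03 not covered; preference 13% not lower than 8% → no reduction. → 8%.
Line C: switchgear unit → 14.02; rated 160 kW → 14.02.03; industrial → 14.02.03.03. Scheduled 14%. quota on 14.02.03 exhausted → over-quota 51%; Lindmar agreement on 14.02.02: 14.02.03.03 not covered; Lindmar agreement on 14.03.02.02: 14.02.03.03 not covered. → 51%.
Sum: 50% + 8% + 51% = 109%.

109%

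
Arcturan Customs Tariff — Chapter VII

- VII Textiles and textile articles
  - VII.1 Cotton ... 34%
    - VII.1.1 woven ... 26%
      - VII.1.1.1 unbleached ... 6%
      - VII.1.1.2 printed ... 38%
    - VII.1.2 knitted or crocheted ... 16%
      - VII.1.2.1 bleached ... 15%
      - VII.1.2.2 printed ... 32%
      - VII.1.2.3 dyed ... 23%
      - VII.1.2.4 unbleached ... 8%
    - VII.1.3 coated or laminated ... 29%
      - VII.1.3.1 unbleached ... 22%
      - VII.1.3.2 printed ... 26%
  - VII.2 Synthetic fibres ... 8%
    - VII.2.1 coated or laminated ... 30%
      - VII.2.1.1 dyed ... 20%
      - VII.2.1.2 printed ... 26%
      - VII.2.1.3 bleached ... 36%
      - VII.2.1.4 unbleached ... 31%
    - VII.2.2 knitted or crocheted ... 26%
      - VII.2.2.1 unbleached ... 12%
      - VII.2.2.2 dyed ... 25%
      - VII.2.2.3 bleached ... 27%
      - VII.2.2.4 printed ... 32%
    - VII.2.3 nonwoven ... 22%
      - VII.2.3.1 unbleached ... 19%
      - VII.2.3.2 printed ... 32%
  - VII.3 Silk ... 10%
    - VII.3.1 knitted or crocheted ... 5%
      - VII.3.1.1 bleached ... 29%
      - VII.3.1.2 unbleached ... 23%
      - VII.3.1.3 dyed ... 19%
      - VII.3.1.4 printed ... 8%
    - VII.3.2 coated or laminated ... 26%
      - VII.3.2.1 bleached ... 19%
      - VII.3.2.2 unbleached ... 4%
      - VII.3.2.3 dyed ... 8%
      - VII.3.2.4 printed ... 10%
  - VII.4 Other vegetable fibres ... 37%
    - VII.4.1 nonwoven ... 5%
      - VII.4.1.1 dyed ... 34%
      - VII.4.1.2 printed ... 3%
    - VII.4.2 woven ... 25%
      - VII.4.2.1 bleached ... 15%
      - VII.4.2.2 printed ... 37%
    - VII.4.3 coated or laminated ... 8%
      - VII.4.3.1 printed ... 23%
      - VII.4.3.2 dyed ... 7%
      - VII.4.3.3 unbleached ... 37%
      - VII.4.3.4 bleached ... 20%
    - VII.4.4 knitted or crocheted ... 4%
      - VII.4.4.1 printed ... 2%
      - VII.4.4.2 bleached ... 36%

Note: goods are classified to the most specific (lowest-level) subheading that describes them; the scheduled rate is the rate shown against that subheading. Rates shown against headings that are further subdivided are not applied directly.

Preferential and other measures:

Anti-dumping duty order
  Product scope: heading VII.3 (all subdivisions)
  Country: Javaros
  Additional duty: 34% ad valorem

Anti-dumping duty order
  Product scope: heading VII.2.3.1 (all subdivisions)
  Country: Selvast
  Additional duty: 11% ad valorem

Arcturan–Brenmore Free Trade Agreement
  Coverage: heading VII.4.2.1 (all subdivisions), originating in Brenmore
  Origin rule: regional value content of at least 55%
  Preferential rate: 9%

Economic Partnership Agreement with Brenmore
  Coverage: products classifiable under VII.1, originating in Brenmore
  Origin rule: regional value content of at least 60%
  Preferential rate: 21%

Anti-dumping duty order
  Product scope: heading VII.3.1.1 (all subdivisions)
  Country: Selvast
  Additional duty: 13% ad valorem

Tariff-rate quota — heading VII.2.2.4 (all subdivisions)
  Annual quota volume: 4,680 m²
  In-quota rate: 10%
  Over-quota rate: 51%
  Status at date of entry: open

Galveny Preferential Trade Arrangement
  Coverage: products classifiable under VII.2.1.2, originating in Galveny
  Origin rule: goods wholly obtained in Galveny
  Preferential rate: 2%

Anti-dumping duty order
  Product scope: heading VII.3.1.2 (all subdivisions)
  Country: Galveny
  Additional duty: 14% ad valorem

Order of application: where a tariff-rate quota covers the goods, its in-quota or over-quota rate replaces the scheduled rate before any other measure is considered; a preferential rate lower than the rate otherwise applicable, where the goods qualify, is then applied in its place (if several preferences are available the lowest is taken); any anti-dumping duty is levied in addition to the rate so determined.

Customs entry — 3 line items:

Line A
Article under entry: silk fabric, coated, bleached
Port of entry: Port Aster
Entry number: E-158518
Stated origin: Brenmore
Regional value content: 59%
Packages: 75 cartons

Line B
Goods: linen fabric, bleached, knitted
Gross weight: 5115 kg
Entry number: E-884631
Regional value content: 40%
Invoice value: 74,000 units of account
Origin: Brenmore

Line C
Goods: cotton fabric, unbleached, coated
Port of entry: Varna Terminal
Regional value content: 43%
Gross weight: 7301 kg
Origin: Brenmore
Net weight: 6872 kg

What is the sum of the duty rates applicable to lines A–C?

77%

Line A: silk → VII.3; coated → VII.3.2; bleached → VII.3.2.1. Scheduled 19%. Brenmore agreement on VII.4.2.1: VII.3.2.1 not covered; Brenmore agreement on VII.1: VII.3.2.1 not covered. → 19%.
Line B: linen → VII.4; knitted → VII.4.4; bleached → VII.4.4.2. Scheduled 36%. Brenmore agreement on VII.4.2.1: VII.4.4.2 not covered; Brenmore agreement on VII.1: VII.4.4.2 not covered. → 36%.
Line C: cotton → VII.1; coated → VII.1.3; unbleached → VII.1.3.1. Scheduled 22%. Brenmore agreement on VII.4.2.1: VII.1.3.1 not covered; Brenmore agreement on VII.1: RVC < 60%. → 22%.
Sum: 19% + 36% + 22% = 77%.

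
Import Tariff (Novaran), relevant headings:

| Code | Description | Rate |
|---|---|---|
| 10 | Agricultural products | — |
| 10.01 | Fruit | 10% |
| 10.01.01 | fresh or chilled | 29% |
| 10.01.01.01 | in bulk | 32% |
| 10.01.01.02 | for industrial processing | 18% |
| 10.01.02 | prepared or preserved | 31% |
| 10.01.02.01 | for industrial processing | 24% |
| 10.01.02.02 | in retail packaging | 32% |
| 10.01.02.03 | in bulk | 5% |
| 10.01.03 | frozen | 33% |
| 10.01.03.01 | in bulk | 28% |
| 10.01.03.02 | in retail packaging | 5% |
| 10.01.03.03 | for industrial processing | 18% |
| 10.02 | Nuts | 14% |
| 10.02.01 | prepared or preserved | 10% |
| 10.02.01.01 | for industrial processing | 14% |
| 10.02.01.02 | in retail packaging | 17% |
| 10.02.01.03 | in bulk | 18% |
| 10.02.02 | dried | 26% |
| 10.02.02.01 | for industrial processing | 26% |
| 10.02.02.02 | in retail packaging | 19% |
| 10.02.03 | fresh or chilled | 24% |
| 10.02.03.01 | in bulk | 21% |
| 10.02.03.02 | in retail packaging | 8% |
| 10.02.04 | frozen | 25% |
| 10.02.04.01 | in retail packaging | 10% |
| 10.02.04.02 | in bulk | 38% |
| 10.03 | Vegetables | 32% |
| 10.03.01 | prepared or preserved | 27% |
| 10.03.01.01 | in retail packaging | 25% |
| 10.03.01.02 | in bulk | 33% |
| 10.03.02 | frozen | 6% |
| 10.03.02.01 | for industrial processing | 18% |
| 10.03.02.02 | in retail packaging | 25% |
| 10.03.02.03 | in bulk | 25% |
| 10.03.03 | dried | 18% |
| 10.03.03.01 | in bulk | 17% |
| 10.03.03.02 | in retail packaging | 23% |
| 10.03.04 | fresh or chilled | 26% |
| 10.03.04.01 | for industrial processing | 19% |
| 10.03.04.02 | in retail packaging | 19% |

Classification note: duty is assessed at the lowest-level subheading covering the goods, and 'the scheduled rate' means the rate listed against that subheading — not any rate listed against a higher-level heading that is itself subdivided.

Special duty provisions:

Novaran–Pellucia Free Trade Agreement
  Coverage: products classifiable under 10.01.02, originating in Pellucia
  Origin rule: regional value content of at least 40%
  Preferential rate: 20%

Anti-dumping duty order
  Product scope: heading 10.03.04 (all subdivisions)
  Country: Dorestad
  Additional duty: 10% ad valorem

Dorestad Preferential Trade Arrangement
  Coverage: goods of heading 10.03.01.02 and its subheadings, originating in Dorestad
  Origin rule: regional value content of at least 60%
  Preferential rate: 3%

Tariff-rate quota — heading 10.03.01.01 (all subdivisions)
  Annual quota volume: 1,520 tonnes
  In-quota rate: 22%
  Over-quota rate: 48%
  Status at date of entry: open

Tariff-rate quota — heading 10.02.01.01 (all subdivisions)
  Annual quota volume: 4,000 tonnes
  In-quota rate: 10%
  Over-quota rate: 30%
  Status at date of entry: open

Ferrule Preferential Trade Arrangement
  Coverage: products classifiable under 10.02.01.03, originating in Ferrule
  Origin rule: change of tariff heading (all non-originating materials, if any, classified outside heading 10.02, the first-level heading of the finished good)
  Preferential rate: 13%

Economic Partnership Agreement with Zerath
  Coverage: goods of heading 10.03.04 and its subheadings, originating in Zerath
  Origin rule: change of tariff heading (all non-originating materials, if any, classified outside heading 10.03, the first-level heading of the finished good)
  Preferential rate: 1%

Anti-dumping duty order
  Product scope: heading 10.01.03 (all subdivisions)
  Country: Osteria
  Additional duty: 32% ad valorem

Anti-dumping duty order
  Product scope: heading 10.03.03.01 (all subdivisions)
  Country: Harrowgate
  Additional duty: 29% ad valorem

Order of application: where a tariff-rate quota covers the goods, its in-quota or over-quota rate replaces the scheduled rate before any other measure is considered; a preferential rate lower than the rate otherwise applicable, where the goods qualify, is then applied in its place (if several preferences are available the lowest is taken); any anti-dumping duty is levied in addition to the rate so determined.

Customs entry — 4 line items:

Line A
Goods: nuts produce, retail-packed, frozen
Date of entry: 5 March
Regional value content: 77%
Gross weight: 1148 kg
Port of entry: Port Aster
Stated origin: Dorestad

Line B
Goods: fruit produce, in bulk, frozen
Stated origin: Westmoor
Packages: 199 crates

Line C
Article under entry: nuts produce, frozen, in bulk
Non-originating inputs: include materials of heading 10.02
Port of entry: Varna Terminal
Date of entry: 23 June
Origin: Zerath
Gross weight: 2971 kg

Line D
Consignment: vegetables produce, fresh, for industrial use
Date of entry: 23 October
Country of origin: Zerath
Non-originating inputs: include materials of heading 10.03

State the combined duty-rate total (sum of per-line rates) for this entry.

95%

Line A: nuts → 10.02; frozen → 10.02.04; retail-packed → 10.02.04.01. Scheduled 10%. Dorestad agreement on 10.03.01.02: 10.02.04.01 not covered. → 10%.
Line B: fruit → 10.01; frozen → 10.01.03; in bulk → 10.01.03.01. Scheduled 28%. No special measure applies. → 28%.
Line C: nuts → 10.02; frozen → 10.02.04; in bulk → 10.02.04.02. Scheduled 38%. Zerath agreement on 10.03.04: 10.02.04.02 not covered. → 38%.
Line D: vegetables → 10.03; fresh → 10.03.04; for industrial use → 10.03.04.01. Scheduled 19%. Zerath agreement on 10.03.04: CTH not met. → 19%.
Sum: 10% + 28% + 38% + 19% = 95%.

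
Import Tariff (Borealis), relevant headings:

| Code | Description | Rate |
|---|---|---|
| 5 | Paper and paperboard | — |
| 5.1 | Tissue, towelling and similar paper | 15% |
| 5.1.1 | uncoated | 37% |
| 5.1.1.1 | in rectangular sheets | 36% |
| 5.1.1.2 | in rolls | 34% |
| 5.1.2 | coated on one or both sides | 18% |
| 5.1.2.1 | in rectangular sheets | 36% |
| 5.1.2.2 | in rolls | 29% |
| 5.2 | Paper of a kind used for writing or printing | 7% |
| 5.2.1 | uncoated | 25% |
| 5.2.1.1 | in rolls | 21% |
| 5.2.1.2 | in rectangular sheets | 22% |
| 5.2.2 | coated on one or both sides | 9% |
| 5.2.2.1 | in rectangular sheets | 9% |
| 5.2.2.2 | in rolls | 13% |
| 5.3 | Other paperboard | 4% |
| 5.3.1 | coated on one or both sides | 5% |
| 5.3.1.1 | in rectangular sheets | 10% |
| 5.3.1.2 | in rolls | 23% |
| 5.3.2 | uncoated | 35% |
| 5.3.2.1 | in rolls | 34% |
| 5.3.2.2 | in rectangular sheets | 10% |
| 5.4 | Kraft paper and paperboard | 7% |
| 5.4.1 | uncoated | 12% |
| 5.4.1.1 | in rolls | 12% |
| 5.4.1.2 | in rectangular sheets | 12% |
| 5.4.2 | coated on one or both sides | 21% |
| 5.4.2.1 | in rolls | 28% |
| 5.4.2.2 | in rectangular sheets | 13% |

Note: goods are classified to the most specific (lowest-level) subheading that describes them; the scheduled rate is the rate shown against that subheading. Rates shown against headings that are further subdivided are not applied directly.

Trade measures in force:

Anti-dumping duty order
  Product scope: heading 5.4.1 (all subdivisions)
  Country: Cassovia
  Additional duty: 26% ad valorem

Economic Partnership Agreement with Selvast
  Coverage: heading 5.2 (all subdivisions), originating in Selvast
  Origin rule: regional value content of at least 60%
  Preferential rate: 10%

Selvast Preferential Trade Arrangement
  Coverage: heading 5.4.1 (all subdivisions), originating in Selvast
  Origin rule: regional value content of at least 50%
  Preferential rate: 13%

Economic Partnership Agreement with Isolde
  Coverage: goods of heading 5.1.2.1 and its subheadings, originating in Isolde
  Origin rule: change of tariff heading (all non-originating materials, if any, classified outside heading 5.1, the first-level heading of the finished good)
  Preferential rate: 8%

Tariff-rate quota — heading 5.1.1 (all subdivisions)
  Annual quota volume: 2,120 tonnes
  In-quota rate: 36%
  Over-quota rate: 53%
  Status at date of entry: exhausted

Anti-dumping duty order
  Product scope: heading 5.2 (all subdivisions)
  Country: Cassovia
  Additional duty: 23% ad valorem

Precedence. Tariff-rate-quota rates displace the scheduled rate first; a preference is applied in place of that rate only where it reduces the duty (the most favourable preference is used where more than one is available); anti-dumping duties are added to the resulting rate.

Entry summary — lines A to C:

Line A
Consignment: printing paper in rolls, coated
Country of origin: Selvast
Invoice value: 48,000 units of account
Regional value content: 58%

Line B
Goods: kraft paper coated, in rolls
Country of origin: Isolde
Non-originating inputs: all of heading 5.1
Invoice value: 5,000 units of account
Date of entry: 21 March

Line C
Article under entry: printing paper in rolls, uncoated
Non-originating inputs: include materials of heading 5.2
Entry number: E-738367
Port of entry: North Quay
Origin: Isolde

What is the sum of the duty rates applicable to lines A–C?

62%

Line A: printing paper → 5.2; coated → 5.2.2; in rolls → 5.2.2.2. Scheduled 13%. Selvast agreement on 5.2: RVC < 60%; Selvast agreement on 5.4.1: 5.2.2.2 not covered. → 13%.
Line B: kraft paper → 5.4; coated → 5.4.2; in rolls → 5.4.2.1. Scheduled 28%. Isolde agreement on 5.1.2.1: 5.4.2.1 not covered. → 28%.
Line C: printing paper → 5.2; uncoated → 5.2.1; in rolls → 5.2.1.1. Scheduled 21%. Isolde agreement on 5.1.2.1: 5.2.1.1 not covered. → 21%.
Sum: 13% + 28% + 21% = 62%.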